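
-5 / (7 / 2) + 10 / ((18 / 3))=5 / 21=0.24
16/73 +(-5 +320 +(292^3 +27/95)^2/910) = 408382562129041469387/599530750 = 681170335514.97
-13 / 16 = -0.81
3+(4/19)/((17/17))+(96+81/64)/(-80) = 38809/19456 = 1.99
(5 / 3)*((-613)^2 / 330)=375769 / 198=1897.82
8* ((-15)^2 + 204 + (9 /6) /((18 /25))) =10346 /3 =3448.67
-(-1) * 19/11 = 19/11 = 1.73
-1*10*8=-80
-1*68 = -68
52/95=0.55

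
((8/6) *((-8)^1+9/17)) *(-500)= 254000/51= 4980.39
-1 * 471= -471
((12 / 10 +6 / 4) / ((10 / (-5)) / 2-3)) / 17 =-0.04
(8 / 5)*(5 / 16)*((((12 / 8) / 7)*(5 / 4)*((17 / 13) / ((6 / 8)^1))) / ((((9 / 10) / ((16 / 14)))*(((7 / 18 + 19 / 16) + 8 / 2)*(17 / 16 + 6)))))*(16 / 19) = 6963200 / 1098214117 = 0.01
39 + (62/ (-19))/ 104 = 38501/ 988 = 38.97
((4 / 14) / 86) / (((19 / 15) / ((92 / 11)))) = 1380 / 62909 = 0.02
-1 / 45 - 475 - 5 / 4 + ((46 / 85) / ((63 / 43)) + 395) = -80.90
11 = 11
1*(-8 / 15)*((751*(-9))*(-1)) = -18024 / 5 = -3604.80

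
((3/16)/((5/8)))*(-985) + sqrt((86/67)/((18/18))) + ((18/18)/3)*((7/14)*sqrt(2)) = -591/2 + sqrt(2)/6 + sqrt(5762)/67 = -294.13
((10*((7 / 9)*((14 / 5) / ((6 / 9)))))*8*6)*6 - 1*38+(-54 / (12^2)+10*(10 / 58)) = 2174153 / 232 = 9371.35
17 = 17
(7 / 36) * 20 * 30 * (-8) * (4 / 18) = -5600 / 27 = -207.41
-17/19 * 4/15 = -68/285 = -0.24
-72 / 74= -0.97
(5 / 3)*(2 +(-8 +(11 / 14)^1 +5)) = -5 / 14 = -0.36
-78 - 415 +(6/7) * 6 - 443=-6516/7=-930.86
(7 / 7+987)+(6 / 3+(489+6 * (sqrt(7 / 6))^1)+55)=sqrt(42)+1534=1540.48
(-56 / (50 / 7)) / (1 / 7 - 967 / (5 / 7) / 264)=362208 / 230315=1.57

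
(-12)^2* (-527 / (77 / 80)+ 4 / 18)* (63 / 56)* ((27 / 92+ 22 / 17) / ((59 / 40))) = -169518084840 / 1776313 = -95432.55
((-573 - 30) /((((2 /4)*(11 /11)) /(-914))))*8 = 8818272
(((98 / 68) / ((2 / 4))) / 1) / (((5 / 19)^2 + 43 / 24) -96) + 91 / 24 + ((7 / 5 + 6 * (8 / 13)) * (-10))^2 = 146047448368879 / 56238699192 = 2596.92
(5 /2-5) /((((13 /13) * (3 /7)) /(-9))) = 105 /2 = 52.50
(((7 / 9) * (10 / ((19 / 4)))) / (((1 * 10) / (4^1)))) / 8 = 0.08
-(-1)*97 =97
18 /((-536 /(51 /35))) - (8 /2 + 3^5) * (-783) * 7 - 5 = 12698662301 /9380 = 1353801.95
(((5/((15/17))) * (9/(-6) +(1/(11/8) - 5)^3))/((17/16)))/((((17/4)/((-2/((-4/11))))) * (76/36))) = -10158672/39083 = -259.93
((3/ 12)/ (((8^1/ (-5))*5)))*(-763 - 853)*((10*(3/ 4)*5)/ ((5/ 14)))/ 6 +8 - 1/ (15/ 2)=53497/ 60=891.62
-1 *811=-811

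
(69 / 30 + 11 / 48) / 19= 607 / 4560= 0.13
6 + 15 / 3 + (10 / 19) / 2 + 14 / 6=775 / 57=13.60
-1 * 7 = -7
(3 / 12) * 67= 67 / 4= 16.75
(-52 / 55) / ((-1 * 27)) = 52 / 1485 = 0.04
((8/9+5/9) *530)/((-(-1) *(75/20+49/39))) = 358280/2343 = 152.92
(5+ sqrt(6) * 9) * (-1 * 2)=-18 * sqrt(6) - 10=-54.09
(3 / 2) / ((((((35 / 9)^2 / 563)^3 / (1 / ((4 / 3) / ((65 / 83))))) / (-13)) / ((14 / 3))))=-48082628455912089 / 17437262500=-2757464.28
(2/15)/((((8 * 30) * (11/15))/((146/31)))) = 0.00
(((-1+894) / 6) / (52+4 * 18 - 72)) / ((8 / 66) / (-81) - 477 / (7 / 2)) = -5569641 / 265207280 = -0.02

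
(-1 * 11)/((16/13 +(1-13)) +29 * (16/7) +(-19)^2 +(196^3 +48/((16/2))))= -1001/685226225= -0.00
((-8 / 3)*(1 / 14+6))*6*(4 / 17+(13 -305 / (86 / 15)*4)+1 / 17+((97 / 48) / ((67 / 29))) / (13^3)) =735986802115 / 37977342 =19379.63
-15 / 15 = -1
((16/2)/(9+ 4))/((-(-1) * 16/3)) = 3/26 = 0.12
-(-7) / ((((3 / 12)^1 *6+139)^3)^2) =448 / 492309163417681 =0.00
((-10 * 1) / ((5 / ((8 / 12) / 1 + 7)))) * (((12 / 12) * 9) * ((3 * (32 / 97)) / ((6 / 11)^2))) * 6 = -267168 / 97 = -2754.31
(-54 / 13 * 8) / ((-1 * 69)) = 144 / 299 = 0.48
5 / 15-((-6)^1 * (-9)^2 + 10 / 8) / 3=1943 / 12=161.92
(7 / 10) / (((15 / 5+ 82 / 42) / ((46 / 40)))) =3381 / 20800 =0.16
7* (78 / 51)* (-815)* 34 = -296660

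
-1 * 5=-5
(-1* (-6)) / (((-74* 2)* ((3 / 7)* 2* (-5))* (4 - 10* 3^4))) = -7 / 596440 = -0.00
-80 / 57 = -1.40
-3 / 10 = -0.30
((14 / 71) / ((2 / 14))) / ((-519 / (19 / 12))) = -931 / 221094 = -0.00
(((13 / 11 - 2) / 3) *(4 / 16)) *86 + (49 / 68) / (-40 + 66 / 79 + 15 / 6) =-6373315 / 1083291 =-5.88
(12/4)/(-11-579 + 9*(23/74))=-222/43453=-0.01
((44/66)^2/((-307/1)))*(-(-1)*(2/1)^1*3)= -8/921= -0.01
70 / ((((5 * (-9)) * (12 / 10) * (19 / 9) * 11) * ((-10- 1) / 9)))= 105 / 2299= 0.05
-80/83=-0.96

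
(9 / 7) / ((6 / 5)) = 15 / 14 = 1.07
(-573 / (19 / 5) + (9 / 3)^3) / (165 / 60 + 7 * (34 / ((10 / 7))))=-15680 / 21451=-0.73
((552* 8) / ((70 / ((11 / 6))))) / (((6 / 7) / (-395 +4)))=-791384 / 15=-52758.93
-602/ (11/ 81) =-4432.91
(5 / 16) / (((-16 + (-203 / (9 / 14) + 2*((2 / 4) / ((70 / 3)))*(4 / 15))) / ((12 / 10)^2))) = -2835 / 2090128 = -0.00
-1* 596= -596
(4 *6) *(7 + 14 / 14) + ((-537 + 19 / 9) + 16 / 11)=-341.43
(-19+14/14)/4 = -9/2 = -4.50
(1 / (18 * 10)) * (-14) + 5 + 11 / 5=7.12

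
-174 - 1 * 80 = -254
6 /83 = 0.07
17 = 17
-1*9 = -9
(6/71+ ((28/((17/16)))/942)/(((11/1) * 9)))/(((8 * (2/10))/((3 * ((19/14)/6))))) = 226672945/6303494736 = 0.04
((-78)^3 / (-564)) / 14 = 19773 / 329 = 60.10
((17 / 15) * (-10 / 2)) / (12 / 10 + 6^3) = -85 / 3258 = -0.03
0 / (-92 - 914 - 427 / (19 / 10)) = 0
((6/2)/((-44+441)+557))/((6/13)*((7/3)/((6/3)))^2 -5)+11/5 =198738/90365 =2.20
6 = 6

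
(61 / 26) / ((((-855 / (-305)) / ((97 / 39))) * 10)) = 360937 / 1733940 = 0.21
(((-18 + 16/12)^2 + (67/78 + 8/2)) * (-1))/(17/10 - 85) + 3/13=353176/97461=3.62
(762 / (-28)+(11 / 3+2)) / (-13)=905 / 546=1.66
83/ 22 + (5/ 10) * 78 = 941/ 22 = 42.77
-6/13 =-0.46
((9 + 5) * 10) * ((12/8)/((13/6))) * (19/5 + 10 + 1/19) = 331632/247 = 1342.64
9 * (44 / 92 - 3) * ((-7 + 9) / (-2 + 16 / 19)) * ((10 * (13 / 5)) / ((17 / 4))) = 1031472 / 4301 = 239.82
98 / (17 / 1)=98 / 17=5.76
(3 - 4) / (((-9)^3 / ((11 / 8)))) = 0.00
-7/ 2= -3.50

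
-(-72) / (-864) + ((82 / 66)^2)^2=10907737 / 4743684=2.30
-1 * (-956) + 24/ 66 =10520/ 11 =956.36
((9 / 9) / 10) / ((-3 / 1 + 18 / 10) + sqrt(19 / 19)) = -1 / 2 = -0.50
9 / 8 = 1.12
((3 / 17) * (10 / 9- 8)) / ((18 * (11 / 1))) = -31 / 5049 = -0.01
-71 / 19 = -3.74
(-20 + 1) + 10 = -9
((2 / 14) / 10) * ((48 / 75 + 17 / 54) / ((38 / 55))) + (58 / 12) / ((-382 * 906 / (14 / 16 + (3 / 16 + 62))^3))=-295480925642731 / 84842930995200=-3.48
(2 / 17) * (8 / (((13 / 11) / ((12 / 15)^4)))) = 45056 / 138125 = 0.33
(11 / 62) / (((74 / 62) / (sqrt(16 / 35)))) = 22 * sqrt(35) / 1295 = 0.10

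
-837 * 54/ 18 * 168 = -421848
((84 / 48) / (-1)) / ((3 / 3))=-7 / 4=-1.75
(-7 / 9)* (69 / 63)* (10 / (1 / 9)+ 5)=-2185 / 27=-80.93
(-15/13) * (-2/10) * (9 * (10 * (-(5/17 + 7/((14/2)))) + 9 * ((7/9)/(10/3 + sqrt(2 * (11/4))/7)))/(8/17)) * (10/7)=-60222150/882791-144585 * sqrt(22)/504452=-69.56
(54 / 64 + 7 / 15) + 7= 3989 / 480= 8.31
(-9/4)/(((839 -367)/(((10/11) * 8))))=-45/1298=-0.03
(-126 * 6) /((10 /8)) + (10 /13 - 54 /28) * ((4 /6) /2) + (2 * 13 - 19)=-1633049 /2730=-598.19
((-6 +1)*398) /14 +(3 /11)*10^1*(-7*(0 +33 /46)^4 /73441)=-163592430173845 /1150900961336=-142.14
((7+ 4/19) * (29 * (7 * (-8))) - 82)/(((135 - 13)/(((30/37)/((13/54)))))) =-181477260/557479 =-325.53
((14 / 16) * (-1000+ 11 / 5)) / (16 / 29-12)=1012767 / 13280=76.26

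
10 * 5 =50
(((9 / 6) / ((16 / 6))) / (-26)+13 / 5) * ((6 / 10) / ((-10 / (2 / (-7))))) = 16089 / 364000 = 0.04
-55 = -55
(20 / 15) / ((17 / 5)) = 20 / 51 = 0.39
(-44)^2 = 1936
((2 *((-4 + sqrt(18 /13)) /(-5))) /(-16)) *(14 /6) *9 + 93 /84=-139 /140 + 63 *sqrt(26) /520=-0.38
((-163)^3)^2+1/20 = 375107391560181/20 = 18755369578009.05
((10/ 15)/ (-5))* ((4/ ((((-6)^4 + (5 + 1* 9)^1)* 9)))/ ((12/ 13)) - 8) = 282947/ 265275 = 1.07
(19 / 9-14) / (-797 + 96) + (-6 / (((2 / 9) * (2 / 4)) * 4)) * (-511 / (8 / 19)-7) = 1663401107 / 100944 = 16478.45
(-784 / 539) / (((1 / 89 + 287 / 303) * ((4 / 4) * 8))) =-26967 / 142153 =-0.19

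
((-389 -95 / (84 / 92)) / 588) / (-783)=5177 / 4834242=0.00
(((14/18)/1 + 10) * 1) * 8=776/9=86.22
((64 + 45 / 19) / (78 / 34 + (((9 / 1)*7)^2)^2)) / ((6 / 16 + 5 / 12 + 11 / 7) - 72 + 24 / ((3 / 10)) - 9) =150059 / 48549976499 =0.00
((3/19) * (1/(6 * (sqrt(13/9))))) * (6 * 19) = 9 * sqrt(13)/13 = 2.50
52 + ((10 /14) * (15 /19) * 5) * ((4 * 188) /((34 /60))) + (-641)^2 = 937579513 /2261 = 414674.71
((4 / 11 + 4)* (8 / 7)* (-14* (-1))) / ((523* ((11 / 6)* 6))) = 768 / 63283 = 0.01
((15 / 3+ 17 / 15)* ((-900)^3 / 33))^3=-3310613835264000000000000000 / 1331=-2487313174503380916604057.00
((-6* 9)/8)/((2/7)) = -189/8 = -23.62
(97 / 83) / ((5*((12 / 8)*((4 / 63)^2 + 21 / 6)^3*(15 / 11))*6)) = 19766689439112 / 44653478279378125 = 0.00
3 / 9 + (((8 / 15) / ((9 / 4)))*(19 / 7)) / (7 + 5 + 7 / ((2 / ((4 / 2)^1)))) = 347 / 945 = 0.37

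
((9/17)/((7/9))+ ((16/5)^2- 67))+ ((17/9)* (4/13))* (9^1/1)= -1966568/38675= -50.85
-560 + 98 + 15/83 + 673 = 17528/83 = 211.18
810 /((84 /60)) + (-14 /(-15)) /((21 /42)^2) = 61142 /105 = 582.30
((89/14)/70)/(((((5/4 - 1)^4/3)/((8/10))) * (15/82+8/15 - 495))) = -0.11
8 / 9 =0.89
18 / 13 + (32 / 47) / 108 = 22946 / 16497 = 1.39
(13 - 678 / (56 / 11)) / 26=-3365 / 728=-4.62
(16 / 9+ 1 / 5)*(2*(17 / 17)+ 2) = 7.91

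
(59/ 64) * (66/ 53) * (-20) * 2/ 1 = -9735/ 212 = -45.92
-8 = -8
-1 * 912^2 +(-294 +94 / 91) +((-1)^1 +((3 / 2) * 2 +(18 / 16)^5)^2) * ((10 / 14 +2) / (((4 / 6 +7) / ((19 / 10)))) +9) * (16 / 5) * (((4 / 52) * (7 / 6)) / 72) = -168288246668330745011 / 202260747386880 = -832036.12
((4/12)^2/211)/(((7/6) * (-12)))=-1/26586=-0.00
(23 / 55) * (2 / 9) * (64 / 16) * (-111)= -41.26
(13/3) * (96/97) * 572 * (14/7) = 475904/97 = 4906.23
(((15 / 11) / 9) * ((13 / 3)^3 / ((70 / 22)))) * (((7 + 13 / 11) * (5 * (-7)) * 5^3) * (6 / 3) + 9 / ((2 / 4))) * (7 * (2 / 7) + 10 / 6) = -192189166 / 189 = -1016873.89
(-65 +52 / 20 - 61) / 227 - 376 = -427377 / 1135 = -376.54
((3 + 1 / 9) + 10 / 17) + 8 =1790 / 153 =11.70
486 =486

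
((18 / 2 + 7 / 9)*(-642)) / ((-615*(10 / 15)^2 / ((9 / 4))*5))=10.33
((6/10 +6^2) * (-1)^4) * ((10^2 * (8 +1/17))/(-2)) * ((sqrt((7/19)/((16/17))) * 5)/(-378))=208925 * sqrt(2261)/81396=122.05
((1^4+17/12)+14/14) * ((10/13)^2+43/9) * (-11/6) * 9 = -3683317/12168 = -302.71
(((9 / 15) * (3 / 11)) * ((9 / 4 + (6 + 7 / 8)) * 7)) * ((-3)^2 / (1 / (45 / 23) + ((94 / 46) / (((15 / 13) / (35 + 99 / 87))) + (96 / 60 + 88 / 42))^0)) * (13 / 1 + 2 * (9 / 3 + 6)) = 11548089 / 5984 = 1929.83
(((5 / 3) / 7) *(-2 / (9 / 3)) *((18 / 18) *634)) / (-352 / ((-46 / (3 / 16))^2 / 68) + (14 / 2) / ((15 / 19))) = -134154400 / 11289831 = -11.88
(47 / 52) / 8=47 / 416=0.11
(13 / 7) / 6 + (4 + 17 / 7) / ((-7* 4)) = 47 / 588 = 0.08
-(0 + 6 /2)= -3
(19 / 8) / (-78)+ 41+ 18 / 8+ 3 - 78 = -19831 / 624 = -31.78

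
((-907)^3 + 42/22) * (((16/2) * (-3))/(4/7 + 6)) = 689435800368/253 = 2725042689.20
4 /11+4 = 48 /11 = 4.36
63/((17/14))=51.88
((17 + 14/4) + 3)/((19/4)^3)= 1504/6859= 0.22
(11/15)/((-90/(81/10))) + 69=34467/500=68.93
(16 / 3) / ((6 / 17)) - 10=46 / 9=5.11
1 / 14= 0.07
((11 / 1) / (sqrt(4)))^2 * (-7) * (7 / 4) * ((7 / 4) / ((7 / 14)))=-41503 / 32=-1296.97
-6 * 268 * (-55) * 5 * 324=143272800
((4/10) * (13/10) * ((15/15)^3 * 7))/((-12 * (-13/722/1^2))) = 2527/150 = 16.85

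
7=7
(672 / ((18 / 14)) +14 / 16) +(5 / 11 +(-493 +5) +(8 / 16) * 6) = 10295 / 264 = 39.00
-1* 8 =-8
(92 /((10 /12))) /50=276 /125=2.21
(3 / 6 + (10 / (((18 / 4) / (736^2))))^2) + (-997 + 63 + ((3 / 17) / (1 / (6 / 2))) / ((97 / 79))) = 387098866574729059 / 267138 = 1449059536923.72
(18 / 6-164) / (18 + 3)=-23 / 3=-7.67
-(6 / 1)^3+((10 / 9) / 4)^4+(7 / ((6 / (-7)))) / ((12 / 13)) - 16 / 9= -23789561 / 104976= -226.62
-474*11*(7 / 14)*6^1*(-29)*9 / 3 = 1360854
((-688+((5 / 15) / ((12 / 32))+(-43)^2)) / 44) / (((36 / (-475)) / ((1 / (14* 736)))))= -4967075 / 146893824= -0.03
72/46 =36/23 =1.57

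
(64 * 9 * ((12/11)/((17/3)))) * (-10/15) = -13824/187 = -73.93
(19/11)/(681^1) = 19/7491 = 0.00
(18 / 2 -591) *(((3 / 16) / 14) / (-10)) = 873 / 1120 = 0.78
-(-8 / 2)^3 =64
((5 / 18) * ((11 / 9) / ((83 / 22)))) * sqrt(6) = 0.22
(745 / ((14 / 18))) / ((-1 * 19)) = -6705 / 133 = -50.41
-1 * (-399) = 399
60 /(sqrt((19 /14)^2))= 840 /19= 44.21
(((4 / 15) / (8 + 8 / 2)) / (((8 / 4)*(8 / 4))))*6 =1 / 30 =0.03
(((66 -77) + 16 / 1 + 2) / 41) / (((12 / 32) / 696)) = 12992 / 41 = 316.88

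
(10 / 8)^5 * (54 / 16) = 10.30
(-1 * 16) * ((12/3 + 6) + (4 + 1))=-240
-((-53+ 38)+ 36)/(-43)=21/43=0.49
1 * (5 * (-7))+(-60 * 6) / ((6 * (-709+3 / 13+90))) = -70190 / 2011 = -34.90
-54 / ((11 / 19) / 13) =-13338 / 11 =-1212.55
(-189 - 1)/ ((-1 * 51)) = 3.73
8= 8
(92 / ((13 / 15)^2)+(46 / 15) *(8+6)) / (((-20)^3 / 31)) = -1624927 / 2535000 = -0.64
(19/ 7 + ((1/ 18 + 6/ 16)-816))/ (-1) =409679/ 504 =812.86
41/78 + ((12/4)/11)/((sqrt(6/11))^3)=41/78 + sqrt(66)/12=1.20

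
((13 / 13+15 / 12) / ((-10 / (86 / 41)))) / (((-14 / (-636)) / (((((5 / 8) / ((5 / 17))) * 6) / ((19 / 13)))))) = -40796379 / 218120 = -187.04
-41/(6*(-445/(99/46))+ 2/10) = 6765/204667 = 0.03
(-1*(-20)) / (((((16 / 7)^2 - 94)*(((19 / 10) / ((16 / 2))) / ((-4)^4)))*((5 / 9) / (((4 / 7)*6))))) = -1498.65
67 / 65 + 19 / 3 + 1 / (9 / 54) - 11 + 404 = 79241 / 195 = 406.36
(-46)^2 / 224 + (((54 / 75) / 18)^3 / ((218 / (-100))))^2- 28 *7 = -48484690234151 / 259896875000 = -186.55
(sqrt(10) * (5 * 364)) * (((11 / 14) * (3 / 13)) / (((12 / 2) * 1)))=55 * sqrt(10)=173.93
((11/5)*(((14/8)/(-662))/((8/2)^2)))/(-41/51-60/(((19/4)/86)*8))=74613/28038930560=0.00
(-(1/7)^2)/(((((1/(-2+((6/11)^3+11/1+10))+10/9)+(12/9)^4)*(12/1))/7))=-688635/250111148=-0.00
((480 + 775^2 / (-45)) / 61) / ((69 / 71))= -357485 / 1647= -217.05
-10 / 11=-0.91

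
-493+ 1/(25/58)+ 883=9808/25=392.32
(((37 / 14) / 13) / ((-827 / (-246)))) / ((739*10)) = 4551 / 556149230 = 0.00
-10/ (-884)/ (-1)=-5/ 442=-0.01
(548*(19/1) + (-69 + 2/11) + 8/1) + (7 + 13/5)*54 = 597827/55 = 10869.58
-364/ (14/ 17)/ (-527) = 26/ 31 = 0.84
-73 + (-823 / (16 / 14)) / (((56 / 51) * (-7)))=9269 / 448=20.69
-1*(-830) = 830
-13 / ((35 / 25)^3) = -1625 / 343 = -4.74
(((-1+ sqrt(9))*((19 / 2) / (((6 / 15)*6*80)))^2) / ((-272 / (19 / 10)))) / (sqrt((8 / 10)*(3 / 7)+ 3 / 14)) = -6859*sqrt(2730) / 7821066240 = -0.00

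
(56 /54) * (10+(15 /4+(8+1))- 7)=49 /3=16.33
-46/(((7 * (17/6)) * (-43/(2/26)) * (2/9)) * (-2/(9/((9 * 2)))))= -621/133042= -0.00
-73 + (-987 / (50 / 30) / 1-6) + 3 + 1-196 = -4316 / 5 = -863.20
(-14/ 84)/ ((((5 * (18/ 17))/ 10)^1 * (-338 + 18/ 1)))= 17/ 17280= 0.00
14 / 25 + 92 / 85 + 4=2398 / 425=5.64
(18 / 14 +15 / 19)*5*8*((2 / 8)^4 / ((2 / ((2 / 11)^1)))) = 345 / 11704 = 0.03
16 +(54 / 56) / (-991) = 443941 / 27748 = 16.00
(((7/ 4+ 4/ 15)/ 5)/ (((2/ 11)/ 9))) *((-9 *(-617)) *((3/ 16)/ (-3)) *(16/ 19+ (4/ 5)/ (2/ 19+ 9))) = -84723525909/ 13148000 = -6443.83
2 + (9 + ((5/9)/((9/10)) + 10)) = 1751/81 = 21.62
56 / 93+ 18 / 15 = 838 / 465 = 1.80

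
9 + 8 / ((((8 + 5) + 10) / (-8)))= 143 / 23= 6.22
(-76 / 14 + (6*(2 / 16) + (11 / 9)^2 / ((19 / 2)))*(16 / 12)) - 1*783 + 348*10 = 87027992 / 32319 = 2692.78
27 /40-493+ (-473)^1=-38613 /40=-965.32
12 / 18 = 0.67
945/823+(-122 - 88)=-171885/823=-208.85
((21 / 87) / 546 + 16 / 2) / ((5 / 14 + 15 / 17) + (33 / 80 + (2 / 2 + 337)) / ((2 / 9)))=172283440 / 32820243573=0.01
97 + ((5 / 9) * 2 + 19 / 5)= 4586 / 45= 101.91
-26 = -26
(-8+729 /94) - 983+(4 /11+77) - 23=-960463 /1034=-928.88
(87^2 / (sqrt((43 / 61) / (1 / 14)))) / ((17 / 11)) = 83259 * sqrt(36722) / 10234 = 1559.01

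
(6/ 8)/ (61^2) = 3/ 14884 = 0.00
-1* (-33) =33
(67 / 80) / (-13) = -67 / 1040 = -0.06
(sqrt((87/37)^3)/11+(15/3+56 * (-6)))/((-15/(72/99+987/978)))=38.28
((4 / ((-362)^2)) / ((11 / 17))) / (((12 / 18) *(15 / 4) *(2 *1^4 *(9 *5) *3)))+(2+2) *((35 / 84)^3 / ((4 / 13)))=4880024321 / 5189342400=0.94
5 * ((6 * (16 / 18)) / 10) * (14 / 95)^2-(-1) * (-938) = -25394782 / 27075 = -937.94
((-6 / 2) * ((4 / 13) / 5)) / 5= -12 / 325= -0.04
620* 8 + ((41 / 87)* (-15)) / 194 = 27904755 / 5626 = 4959.96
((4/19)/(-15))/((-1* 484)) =1/34485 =0.00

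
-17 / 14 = -1.21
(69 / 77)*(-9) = -621 / 77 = -8.06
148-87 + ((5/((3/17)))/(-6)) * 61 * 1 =-4087/18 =-227.06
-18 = -18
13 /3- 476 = -1415 /3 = -471.67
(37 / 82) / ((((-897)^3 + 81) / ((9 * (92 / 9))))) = -851 / 14795550936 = -0.00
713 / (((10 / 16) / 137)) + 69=781793 / 5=156358.60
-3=-3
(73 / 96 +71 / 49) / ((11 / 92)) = 239039 / 12936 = 18.48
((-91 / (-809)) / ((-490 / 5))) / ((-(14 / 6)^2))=0.00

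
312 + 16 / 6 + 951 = 3797 / 3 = 1265.67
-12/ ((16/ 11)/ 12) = -99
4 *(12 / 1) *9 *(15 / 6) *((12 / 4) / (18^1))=180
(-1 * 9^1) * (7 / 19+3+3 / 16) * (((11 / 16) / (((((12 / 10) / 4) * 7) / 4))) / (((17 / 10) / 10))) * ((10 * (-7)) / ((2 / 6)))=66886875 / 1292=51770.03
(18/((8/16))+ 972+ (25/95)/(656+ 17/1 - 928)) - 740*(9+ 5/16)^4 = -88340919056881/15876096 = -5564398.14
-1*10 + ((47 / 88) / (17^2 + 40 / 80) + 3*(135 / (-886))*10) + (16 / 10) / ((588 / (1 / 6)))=-120849905909 / 8295112980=-14.57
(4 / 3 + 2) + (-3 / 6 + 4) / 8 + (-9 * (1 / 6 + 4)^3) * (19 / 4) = -296513 / 96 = -3088.68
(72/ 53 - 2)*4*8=-1088/ 53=-20.53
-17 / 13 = -1.31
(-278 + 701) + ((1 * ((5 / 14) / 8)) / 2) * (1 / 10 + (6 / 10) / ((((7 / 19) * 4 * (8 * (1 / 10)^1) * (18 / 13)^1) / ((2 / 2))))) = 63674915 / 150528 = 423.01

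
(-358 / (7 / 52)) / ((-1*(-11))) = -241.77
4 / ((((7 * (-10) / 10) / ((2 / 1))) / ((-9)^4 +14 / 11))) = -577480 / 77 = -7499.74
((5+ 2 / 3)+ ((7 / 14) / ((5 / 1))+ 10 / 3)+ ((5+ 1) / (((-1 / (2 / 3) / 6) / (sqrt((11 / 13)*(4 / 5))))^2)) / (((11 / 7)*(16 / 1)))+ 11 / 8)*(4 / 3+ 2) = 6791 / 156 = 43.53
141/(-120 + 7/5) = -705/593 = -1.19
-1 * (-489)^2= -239121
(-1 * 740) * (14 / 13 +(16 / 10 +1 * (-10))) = 70448 / 13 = 5419.08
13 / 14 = 0.93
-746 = -746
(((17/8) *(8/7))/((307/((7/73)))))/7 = 17/156877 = 0.00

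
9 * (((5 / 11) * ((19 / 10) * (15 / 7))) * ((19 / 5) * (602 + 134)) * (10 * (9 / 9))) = 35868960 / 77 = 465830.65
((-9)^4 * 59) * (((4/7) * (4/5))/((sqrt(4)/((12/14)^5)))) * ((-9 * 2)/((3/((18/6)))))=-433451782656/588245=-736855.87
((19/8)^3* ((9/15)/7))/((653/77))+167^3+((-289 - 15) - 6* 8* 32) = 7782712082987/1671680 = 4655623.14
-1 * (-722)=722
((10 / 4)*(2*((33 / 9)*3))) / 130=11 / 26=0.42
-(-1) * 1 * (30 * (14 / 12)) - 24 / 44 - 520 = -5341 / 11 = -485.55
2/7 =0.29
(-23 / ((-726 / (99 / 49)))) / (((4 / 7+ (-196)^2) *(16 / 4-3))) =3 / 1800568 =0.00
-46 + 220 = 174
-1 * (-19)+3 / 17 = 19.18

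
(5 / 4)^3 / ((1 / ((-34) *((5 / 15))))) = -2125 / 96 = -22.14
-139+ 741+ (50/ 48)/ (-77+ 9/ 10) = 5497339/ 9132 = 601.99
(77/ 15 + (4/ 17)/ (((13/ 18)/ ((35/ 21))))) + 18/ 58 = 575528/ 96135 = 5.99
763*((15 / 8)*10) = 57225 / 4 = 14306.25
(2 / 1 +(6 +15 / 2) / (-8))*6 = 15 / 8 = 1.88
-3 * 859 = -2577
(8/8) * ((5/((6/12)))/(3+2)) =2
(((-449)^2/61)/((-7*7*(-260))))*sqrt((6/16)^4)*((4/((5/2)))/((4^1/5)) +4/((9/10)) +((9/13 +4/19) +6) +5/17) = 7423553623/14917535360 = 0.50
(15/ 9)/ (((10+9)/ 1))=5/ 57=0.09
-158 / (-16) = 79 / 8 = 9.88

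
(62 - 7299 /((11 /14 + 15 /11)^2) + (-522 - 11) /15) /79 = -2553050543 /129829785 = -19.66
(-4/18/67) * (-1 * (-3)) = -2/201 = -0.01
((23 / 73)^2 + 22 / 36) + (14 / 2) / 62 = 1224049 / 1486791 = 0.82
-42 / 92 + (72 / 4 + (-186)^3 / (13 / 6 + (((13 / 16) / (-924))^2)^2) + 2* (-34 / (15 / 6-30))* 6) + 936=-777473400774106783803388191 / 261866798442253031170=-2968965.16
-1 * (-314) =314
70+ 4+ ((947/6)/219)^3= 168736566779/2268747144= 74.37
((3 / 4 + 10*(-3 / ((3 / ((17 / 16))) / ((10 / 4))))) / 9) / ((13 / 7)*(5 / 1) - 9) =-2891 / 288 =-10.04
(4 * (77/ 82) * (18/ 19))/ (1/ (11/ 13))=30492/ 10127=3.01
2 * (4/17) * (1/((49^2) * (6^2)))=2/367353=0.00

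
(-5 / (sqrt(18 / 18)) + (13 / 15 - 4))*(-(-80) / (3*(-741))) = 1952 / 6669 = 0.29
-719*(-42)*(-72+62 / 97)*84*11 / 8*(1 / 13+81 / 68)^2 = -15169560189768369 / 37900616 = -400245742.44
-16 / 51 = -0.31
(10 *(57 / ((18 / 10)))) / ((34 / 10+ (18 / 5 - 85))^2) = 475 / 9126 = 0.05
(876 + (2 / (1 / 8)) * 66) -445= 1487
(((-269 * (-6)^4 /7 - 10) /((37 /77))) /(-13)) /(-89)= -3835634 /42809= -89.60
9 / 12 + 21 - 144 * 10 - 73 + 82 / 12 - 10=-17933 / 12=-1494.42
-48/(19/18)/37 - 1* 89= -63431/703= -90.23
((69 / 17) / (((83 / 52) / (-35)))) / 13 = -9660 / 1411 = -6.85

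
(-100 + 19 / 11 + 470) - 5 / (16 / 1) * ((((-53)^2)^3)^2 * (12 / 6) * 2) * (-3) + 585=81057719202359815557861 / 44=1842220890962723080860.48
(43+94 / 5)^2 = 95481 / 25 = 3819.24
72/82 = 36/41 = 0.88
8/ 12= 2/ 3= 0.67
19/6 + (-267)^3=-114204959/6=-19034159.83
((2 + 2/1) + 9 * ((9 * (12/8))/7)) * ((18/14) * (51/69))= 1989/98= 20.30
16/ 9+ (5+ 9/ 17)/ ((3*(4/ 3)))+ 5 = 2497/ 306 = 8.16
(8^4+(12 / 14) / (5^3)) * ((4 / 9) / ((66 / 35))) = 7168012 / 7425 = 965.39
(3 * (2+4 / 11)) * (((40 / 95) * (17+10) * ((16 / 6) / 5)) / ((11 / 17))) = 763776 / 11495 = 66.44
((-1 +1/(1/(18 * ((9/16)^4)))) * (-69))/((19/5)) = -9066945/622592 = -14.56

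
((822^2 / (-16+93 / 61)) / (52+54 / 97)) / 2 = -999505557 / 2250767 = -444.07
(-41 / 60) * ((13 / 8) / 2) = -533 / 960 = -0.56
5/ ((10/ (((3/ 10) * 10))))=3/ 2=1.50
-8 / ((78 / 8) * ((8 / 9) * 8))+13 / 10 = 1.18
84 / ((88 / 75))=1575 / 22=71.59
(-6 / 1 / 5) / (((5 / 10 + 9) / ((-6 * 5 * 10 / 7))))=720 / 133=5.41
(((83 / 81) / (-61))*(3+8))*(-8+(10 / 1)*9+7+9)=-18.11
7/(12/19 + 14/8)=532/181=2.94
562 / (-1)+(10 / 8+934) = 1493 / 4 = 373.25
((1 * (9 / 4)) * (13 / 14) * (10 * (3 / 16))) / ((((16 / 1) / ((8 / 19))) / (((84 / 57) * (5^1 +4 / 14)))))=64935 / 80864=0.80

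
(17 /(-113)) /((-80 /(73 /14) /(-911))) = -1130551 /126560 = -8.93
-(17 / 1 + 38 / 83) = -1449 / 83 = -17.46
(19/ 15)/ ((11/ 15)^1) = 19/ 11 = 1.73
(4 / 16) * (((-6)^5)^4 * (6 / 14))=2742118830047232 / 7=391731261435318.86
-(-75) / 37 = 75 / 37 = 2.03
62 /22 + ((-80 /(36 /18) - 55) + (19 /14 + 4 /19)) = -265137 /2926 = -90.61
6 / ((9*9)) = 0.07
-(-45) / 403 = 45 / 403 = 0.11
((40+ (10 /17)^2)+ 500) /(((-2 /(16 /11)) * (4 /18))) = -5621760 /3179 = -1768.41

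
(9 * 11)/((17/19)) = 1881/17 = 110.65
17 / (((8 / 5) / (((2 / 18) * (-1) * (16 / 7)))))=-170 / 63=-2.70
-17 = -17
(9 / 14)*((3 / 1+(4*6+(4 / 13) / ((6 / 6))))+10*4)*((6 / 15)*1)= 225 / 13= 17.31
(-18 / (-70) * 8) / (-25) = -0.08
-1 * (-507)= 507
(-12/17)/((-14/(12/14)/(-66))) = -2376/833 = -2.85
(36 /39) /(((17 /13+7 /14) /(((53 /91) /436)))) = 318 /466193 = 0.00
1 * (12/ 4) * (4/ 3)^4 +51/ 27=307/ 27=11.37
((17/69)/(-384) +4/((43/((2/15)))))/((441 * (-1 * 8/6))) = -0.00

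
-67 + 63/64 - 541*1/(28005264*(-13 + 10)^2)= -66556262389/1008189504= -66.02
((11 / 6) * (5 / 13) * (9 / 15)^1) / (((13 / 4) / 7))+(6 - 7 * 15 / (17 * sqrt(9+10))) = 5.49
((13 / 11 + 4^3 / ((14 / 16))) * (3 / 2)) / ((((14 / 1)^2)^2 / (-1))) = -17169 / 5916064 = -0.00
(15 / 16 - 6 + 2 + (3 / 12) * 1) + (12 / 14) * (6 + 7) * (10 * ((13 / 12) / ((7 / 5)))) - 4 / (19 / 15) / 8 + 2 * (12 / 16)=1258969 / 14896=84.52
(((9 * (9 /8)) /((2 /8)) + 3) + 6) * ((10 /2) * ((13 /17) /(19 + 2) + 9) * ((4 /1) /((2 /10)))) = 5322900 /119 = 44730.25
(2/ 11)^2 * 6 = 24/ 121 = 0.20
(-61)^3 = -226981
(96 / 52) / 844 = 6 / 2743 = 0.00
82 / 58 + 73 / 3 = 25.75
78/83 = 0.94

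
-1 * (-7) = 7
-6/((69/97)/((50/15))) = -1940/69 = -28.12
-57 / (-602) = 57 / 602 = 0.09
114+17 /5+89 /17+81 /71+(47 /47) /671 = 123.78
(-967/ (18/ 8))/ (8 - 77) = 3868/ 621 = 6.23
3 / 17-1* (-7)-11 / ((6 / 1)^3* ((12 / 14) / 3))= 51395 / 7344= 7.00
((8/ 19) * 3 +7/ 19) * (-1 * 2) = -62/ 19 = -3.26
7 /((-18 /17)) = -119 /18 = -6.61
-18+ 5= -13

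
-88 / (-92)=22 / 23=0.96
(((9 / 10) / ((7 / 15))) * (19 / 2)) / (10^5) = 513 / 2800000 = 0.00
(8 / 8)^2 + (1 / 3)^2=10 / 9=1.11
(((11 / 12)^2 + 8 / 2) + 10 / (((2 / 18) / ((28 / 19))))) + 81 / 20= 141.52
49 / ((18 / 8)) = 196 / 9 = 21.78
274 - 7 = 267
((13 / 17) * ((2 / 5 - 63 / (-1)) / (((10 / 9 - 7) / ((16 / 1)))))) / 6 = -98904 / 4505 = -21.95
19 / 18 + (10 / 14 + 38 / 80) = 2.24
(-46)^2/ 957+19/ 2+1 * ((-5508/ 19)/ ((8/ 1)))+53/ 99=-1308653/ 54549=-23.99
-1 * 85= -85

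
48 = 48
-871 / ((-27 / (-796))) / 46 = -558.23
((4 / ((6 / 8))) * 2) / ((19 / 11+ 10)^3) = 0.01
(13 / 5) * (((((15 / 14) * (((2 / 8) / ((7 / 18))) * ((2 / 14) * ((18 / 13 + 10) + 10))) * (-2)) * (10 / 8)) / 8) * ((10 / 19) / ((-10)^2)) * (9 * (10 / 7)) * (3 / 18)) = -56295 / 2919616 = -0.02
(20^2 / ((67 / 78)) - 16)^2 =907696384 / 4489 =202204.59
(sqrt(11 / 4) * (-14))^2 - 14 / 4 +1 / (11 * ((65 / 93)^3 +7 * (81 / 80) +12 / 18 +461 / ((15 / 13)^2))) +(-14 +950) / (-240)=3333486634378266 / 6270664081385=531.60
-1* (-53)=53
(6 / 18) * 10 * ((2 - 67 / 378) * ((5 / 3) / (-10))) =-3445 / 3402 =-1.01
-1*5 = -5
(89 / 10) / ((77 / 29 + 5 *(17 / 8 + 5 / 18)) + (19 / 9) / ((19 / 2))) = 92916 / 155465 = 0.60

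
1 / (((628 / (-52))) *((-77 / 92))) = 1196 / 12089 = 0.10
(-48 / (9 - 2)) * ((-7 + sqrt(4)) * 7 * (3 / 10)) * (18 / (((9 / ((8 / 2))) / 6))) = 3456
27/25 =1.08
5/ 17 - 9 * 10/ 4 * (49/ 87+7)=-83750/ 493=-169.88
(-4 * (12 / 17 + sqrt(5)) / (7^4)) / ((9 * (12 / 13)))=-13 * sqrt(5) / 64827 - 52 / 367353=-0.00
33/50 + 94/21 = 5393/1050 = 5.14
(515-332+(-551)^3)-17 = -167283985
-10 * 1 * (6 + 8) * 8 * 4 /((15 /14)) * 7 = -87808 /3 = -29269.33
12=12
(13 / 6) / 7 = 13 / 42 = 0.31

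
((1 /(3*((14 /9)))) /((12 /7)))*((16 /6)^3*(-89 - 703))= -5632 /3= -1877.33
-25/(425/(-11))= 11/17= 0.65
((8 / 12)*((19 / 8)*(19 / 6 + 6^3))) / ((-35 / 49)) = -485.82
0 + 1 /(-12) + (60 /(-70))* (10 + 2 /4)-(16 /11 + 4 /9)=-4349 /396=-10.98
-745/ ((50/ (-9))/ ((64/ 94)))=21456/ 235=91.30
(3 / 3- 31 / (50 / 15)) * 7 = -581 / 10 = -58.10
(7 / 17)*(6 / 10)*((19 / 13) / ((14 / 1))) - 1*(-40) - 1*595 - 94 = -1434233 / 2210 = -648.97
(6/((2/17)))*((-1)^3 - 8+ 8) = -51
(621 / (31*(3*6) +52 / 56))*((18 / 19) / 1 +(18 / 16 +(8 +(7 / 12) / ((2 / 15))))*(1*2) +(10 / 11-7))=39714192 / 1635425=24.28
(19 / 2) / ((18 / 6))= 19 / 6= 3.17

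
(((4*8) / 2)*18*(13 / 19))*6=22464 / 19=1182.32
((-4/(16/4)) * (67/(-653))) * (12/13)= 804/8489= 0.09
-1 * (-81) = 81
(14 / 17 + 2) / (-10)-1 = -109 / 85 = -1.28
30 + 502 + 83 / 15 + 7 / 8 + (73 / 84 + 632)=983873 / 840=1171.28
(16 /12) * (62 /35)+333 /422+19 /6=46656 /7385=6.32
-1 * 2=-2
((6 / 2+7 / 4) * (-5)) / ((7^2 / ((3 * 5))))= -1425 / 196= -7.27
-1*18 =-18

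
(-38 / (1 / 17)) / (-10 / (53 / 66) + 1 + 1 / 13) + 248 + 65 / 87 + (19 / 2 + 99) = 282332137 / 681906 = 414.03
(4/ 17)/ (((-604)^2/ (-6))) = -3/ 775234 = -0.00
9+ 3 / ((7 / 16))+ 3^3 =300 / 7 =42.86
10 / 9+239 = 2161 / 9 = 240.11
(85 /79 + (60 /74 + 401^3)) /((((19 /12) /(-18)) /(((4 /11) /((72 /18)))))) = -2142703584432 /32153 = -66640860.40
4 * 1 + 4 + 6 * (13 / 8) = 17.75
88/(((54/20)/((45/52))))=1100/39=28.21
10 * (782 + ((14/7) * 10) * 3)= 8420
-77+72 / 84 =-533 / 7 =-76.14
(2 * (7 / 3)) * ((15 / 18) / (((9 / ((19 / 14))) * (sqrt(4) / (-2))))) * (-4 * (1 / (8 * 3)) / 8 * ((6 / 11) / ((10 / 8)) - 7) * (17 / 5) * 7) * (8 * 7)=-5713547 / 53460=-106.88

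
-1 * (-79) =79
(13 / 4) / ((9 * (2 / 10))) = 65 / 36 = 1.81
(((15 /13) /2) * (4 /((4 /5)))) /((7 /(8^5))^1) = 1228800 /91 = 13503.30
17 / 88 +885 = 77897 / 88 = 885.19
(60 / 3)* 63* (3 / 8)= 945 / 2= 472.50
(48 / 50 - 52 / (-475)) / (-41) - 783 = -15249433 / 19475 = -783.03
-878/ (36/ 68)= -14926/ 9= -1658.44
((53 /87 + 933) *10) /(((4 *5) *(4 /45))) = 152295 /29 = 5251.55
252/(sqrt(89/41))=171.04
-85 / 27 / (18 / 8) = -340 / 243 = -1.40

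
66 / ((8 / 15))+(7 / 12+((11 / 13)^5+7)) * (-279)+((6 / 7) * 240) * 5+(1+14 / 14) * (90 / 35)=-2805166047 / 2599051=-1079.30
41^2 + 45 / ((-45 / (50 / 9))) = 15079 / 9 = 1675.44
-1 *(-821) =821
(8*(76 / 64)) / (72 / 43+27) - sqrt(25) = -4.67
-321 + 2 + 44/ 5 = -1551/ 5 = -310.20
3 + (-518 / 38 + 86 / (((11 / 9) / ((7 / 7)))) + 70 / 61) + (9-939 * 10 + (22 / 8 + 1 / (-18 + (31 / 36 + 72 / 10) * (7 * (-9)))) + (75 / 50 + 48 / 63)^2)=-550632061352258 / 59129823753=-9312.26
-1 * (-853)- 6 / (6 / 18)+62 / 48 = 20071 / 24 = 836.29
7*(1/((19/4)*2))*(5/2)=35/19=1.84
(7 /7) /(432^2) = 1 /186624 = 0.00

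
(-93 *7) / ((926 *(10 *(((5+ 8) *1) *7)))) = -93 / 120380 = -0.00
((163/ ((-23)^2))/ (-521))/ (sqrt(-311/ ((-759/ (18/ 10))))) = -163 * sqrt(1180245)/ 257143197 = -0.00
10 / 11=0.91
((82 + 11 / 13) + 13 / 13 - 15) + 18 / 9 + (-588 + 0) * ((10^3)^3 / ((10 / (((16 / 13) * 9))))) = -8467199999079 / 13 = -651323076852.23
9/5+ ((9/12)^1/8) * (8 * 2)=33/10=3.30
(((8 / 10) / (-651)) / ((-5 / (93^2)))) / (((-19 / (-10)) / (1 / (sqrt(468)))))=124*sqrt(13) / 8645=0.05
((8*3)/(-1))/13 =-24/13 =-1.85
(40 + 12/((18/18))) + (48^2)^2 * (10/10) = 5308468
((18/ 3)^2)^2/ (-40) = -162/ 5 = -32.40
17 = 17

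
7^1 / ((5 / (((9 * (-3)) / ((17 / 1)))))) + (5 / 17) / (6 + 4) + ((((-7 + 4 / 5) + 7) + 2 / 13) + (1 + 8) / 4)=4463 / 4420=1.01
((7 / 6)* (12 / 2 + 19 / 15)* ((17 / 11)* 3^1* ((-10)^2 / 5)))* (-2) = -51884 / 33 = -1572.24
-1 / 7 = -0.14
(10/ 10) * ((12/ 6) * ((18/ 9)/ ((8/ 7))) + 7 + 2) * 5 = 125/ 2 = 62.50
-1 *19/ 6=-19/ 6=-3.17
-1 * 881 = -881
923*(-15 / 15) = -923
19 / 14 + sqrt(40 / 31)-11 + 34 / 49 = -877 / 98 + 2*sqrt(310) / 31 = -7.81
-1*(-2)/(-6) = -1/3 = -0.33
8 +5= 13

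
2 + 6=8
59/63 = 0.94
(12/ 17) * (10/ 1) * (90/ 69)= 3600/ 391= 9.21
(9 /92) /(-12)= -3 /368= -0.01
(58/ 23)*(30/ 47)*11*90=1722600/ 1081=1593.52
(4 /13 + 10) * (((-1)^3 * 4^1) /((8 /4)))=-268 /13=-20.62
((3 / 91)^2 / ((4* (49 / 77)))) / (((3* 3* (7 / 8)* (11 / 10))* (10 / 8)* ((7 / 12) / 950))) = 182400 / 2840383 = 0.06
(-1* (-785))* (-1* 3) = -2355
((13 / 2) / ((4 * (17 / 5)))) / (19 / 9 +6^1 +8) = 117 / 3944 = 0.03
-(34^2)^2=-1336336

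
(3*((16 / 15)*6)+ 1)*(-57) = -5757 / 5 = -1151.40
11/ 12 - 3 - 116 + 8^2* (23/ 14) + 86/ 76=-18847/ 1596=-11.81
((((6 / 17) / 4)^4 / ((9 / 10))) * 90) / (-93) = -675 / 10356604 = -0.00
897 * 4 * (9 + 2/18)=98072/3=32690.67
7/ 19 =0.37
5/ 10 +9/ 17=35/ 34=1.03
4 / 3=1.33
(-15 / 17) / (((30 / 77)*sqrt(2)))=-77*sqrt(2) / 68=-1.60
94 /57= 1.65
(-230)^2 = 52900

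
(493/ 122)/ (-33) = -493/ 4026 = -0.12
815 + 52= 867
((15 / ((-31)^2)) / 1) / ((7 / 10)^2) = 0.03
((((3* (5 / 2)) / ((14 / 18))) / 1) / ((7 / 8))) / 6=90 / 49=1.84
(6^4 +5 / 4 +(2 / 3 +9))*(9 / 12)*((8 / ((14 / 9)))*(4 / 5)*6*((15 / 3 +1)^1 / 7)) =5081292 / 245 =20739.97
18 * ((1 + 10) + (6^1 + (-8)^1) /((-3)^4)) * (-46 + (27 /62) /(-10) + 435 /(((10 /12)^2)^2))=11794872397 /69750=169102.11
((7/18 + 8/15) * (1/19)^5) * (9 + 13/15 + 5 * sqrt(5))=6142/1671366825 + 83 * sqrt(5)/44569782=0.00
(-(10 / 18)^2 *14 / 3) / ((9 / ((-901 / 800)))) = 6307 / 34992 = 0.18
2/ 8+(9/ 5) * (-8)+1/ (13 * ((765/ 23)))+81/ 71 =-7347253/ 564876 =-13.01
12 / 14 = 6 / 7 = 0.86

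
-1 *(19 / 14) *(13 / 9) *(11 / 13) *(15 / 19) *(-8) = 220 / 21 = 10.48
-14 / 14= -1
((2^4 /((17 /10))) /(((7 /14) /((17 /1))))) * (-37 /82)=-5920 /41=-144.39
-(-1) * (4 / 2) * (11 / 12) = 11 / 6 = 1.83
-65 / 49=-1.33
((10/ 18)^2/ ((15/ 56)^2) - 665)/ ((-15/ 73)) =35160377/ 10935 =3215.40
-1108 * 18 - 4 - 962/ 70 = -698661/ 35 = -19961.74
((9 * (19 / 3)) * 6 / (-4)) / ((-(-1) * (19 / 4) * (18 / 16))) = -16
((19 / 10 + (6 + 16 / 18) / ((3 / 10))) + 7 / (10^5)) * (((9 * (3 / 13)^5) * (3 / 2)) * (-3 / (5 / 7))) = -342565354467 / 371293000000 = -0.92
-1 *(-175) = 175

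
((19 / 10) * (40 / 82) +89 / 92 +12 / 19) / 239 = 181019 / 17128652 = 0.01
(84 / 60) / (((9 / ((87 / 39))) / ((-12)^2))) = 3248 / 65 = 49.97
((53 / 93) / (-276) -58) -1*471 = -13578425 / 25668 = -529.00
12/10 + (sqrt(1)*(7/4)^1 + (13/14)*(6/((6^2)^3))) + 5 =4327409/544320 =7.95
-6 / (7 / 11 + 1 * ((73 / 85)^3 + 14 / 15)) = -60798375 / 22324618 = -2.72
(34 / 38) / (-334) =-17 / 6346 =-0.00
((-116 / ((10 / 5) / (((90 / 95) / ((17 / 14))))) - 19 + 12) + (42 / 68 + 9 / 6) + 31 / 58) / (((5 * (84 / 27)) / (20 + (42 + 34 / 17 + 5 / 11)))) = -539009451 / 2622760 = -205.51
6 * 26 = 156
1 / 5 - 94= -469 / 5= -93.80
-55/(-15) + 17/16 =227/48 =4.73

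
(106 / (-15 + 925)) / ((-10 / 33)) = -0.38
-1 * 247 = -247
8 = 8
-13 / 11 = -1.18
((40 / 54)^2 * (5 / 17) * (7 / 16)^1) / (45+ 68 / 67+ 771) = 1675 / 19382652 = 0.00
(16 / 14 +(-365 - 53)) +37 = -2659 / 7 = -379.86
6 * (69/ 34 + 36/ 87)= 7227/ 493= 14.66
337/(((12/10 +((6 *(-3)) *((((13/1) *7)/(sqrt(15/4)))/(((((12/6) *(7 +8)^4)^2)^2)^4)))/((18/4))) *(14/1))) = 33402100678040496529255325120244670689118038353626616299152374267578125000000000000 *sqrt(15)/5022440466507542639034314382961338154620796420851304128405826968944218527344379637938459040244487674442552815889939665794372558593749999999999999999999999991719 +705234348838767445564401644607487899211336830761203954696984870222584018214606640827191956900996810952975124564545694738626480102539062500000000000000000000000000/35157083265552798473240200680729367082345574945959128898840788782609529691410657465569213281711413721097869711229577660560607910156249999999999999999999999942033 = 20.06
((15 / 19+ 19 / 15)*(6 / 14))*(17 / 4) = 4981 / 1330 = 3.75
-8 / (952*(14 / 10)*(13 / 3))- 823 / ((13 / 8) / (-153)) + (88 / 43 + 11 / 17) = 36083594896 / 465647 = 77491.31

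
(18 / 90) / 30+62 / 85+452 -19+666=2804327 / 2550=1099.74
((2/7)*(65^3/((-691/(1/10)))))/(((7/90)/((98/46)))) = -4943250/15893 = -311.03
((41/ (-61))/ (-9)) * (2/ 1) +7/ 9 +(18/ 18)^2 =1058/ 549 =1.93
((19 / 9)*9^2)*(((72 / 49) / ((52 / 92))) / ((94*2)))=70794 / 29939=2.36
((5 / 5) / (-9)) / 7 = -0.02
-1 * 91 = -91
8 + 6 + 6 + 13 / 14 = 293 / 14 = 20.93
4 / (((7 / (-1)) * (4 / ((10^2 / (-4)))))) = 3.57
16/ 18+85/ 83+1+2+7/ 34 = 130009/ 25398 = 5.12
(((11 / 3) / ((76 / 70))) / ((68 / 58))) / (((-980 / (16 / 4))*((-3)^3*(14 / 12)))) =319 / 854658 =0.00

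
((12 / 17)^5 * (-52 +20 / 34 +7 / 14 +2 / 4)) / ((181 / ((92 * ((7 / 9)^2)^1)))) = -11868229632 / 4368899989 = -2.72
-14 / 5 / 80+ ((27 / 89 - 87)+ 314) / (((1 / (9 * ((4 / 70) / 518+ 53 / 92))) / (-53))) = -6624350417311 / 106034600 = -62473.48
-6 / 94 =-3 / 47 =-0.06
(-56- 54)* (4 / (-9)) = 440 / 9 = 48.89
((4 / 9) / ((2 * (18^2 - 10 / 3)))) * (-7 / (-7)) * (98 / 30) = 49 / 21645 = 0.00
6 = 6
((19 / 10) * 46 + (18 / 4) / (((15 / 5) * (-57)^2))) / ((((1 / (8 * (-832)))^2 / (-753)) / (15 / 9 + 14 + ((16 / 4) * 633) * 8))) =-64010798156802818048 / 1083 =-59105076783751447.87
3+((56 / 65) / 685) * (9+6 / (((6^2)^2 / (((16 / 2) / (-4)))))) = 3620119 / 1202175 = 3.01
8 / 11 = 0.73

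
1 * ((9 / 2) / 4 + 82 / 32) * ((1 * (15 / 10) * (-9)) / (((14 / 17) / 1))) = -27081 / 448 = -60.45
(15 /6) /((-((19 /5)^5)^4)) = -476837158203125 /75179946915091916386711202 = -0.00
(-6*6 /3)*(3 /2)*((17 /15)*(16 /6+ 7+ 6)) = -1598 /5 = -319.60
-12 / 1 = -12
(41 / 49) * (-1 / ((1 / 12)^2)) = -5904 / 49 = -120.49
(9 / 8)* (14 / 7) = 9 / 4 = 2.25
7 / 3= 2.33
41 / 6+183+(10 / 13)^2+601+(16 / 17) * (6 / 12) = 13650697 / 17238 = 791.90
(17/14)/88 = 17/1232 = 0.01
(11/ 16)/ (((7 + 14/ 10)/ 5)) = 275/ 672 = 0.41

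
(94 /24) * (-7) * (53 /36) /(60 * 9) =-0.07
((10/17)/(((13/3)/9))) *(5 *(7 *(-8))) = -75600/221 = -342.08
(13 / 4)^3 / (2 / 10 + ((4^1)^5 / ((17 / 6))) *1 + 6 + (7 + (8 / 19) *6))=3548155 / 38980992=0.09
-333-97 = -430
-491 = -491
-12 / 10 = -6 / 5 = -1.20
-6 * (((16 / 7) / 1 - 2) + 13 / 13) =-54 / 7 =-7.71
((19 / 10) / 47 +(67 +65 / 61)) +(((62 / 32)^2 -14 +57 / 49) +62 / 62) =10793260943 / 179818240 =60.02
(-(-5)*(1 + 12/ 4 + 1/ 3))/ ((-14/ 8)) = -260/ 21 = -12.38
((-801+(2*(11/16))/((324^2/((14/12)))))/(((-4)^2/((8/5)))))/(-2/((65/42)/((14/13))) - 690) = 682103801899/5887652023296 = 0.12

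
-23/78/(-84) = 23/6552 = 0.00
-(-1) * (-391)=-391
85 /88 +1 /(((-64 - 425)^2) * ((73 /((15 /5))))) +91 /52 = 1390648117 /512037768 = 2.72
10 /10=1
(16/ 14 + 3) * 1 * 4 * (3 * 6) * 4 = 8352/ 7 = 1193.14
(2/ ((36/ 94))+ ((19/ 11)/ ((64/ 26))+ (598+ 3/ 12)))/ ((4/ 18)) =1914023/ 704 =2718.78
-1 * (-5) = 5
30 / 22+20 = 235 / 11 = 21.36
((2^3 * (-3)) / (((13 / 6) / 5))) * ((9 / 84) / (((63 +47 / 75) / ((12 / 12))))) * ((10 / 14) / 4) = -0.02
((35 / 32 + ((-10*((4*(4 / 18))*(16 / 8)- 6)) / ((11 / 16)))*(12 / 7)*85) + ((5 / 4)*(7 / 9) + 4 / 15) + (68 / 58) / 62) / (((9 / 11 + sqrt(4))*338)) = 892272549017 / 94950797760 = 9.40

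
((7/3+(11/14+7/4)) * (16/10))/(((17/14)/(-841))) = -1375876/255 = -5395.59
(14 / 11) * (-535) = -7490 / 11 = -680.91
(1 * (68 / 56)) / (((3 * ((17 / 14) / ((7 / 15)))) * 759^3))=7 / 19676046555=0.00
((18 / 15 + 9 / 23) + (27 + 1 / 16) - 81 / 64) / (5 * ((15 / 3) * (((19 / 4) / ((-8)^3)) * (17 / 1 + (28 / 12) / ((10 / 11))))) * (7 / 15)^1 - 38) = -116108352 / 170073845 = -0.68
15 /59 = 0.25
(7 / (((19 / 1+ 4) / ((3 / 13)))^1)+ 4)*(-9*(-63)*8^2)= 44162496 / 299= 147700.66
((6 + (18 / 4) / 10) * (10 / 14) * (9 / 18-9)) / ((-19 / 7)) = 14.43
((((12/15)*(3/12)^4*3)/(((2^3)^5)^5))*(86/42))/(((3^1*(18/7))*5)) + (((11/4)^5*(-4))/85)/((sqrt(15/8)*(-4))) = 43/3264099712959498771706675200 + 161051*sqrt(30)/652800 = 1.35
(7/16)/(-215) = -7/3440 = -0.00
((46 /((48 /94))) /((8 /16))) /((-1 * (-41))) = 1081 /246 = 4.39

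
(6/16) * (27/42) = 27/112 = 0.24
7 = 7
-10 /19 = -0.53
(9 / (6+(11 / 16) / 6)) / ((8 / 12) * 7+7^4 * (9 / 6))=5184 / 12700919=0.00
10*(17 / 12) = 85 / 6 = 14.17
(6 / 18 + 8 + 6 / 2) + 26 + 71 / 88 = 10069 / 264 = 38.14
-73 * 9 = -657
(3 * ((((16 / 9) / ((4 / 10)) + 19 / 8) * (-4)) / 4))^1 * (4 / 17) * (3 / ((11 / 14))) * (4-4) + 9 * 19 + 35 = 206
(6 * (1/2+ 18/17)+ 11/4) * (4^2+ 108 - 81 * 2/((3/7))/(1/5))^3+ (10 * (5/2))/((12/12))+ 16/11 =-12465354292075/187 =-66659648620.72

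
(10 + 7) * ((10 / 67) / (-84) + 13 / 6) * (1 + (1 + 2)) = 207128 / 1407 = 147.21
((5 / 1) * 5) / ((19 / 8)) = 200 / 19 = 10.53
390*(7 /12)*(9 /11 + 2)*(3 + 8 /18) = 437255 /198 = 2208.36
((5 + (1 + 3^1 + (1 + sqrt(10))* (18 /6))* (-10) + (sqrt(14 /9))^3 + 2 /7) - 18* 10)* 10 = -17130 /7 - 300* sqrt(10) + 140* sqrt(14) /27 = -3376.42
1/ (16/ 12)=3/ 4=0.75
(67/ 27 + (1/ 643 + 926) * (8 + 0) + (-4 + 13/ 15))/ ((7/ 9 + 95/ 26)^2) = 1303995758208/ 3457311335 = 377.17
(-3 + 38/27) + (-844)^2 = 19233029/27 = 712334.41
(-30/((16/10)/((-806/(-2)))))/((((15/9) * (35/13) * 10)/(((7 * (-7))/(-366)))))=-110019/4880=-22.54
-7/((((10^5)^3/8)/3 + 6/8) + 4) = -84/500000000000057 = -0.00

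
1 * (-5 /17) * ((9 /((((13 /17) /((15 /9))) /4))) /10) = -30 /13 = -2.31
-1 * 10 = -10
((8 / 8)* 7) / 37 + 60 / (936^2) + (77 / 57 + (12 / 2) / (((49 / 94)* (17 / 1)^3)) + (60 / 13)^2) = 282257557158427 / 12355736007888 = 22.84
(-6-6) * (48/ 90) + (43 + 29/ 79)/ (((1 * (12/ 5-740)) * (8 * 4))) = -149215049/ 23308160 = -6.40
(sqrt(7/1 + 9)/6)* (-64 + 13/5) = -614/15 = -40.93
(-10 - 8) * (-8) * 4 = 576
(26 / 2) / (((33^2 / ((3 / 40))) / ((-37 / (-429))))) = 37 / 479160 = 0.00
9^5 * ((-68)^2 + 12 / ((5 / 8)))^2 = 31826386854144 / 25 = 1273055474165.76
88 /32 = 11 /4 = 2.75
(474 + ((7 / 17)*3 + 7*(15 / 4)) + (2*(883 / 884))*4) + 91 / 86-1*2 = 19330409 / 38012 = 508.53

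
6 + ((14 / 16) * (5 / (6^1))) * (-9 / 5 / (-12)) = 6.11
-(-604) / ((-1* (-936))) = 151 / 234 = 0.65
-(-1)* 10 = 10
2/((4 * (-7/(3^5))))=-243/14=-17.36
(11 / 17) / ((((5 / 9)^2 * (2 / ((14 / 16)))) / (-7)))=-6.42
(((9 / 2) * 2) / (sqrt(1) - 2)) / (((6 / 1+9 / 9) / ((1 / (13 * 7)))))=-9 / 637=-0.01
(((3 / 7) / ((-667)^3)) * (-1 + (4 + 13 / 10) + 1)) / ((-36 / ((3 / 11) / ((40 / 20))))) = 53 / 1827924332080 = 0.00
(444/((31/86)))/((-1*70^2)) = -9546/37975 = -0.25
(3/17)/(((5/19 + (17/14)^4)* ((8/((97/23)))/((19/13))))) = 168151634/3014183419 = 0.06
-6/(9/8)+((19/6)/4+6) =35/24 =1.46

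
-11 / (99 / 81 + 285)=-99 / 2576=-0.04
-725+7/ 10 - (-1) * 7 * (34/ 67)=-482901/ 670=-720.75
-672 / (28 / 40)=-960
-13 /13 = -1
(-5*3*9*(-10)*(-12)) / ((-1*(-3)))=-5400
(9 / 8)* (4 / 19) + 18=18.24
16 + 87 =103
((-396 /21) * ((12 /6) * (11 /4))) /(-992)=363 /3472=0.10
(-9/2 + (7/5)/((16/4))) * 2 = -83/10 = -8.30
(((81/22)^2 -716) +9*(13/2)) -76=-348453/484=-719.94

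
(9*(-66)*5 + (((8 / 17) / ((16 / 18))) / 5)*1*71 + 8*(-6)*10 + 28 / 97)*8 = -227047096 / 8245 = -27537.55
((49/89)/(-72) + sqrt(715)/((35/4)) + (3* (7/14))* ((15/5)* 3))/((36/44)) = 44* sqrt(715)/315 + 951049/57672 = 20.23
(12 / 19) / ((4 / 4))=12 / 19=0.63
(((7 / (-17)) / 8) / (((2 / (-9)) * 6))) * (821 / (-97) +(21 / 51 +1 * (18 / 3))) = -8883 / 112132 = -0.08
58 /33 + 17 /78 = 565 /286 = 1.98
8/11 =0.73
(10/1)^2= 100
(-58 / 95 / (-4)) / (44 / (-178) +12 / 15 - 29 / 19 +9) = 2581 / 135728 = 0.02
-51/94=-0.54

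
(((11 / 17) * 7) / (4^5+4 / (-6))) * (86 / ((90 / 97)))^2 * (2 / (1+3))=1339587557 / 70456500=19.01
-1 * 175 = -175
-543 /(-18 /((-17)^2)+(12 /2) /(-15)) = 784635 /668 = 1174.60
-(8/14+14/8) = -65/28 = -2.32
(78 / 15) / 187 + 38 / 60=3709 / 5610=0.66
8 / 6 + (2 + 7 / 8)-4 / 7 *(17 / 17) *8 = -61 / 168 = -0.36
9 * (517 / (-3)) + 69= -1482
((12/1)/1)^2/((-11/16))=-2304/11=-209.45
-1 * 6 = -6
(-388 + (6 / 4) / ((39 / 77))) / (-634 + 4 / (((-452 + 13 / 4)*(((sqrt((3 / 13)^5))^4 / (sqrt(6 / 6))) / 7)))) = 1061095472505 / 403191116134508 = 0.00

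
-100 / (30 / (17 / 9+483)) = -43640 / 27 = -1616.30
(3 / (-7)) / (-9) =1 / 21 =0.05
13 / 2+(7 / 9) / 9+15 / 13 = 16301 / 2106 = 7.74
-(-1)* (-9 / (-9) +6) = 7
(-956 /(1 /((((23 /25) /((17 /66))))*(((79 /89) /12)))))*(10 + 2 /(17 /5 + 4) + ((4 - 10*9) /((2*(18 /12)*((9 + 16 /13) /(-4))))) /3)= -5926442746664 /1675231425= -3537.69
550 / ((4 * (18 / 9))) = 275 / 4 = 68.75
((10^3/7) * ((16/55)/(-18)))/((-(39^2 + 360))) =1600/1303533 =0.00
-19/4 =-4.75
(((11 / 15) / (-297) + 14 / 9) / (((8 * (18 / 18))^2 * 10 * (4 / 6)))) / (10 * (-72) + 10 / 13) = -481 / 95040000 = -0.00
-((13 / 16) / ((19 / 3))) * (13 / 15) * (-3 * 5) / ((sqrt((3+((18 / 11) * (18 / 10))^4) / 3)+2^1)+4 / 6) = -13918100625 / 59392412854+13803075 * sqrt(238733137) / 475139302832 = 0.21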